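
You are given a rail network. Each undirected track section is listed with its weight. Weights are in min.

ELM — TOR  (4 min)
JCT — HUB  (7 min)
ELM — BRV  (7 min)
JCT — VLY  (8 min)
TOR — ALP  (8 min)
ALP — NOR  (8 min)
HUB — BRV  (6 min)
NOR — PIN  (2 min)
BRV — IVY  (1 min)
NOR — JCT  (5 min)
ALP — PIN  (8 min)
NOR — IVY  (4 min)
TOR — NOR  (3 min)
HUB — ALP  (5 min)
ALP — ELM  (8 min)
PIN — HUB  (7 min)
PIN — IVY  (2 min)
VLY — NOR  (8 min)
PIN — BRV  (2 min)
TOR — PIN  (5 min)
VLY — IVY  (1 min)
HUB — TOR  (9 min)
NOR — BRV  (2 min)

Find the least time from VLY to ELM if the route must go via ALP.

Shortest VLY→ALP: VLY–IVY–PIN–ALP = 11
Shortest ALP→ELM: ALP–ELM = 8
Total via ALP: 11 + 8 = 19 min.

19 min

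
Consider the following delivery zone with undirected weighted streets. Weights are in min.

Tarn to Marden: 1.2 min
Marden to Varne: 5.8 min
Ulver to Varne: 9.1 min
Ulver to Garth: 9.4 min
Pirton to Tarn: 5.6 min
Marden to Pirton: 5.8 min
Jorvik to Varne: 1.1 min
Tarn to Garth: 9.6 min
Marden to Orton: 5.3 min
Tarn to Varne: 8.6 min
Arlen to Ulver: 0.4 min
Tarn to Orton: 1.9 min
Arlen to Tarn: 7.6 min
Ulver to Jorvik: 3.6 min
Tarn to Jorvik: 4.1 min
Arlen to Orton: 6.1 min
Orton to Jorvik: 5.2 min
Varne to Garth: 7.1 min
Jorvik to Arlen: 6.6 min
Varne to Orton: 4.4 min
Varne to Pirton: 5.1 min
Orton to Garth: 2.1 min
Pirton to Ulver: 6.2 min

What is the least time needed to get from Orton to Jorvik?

5.2 min

Compare a few routes:
Orton - Varne - Jorvik: 4.4+1.1 = 5.5
Orton - Jorvik: 5.2 = 5.2
Cheapest is Orton - Jorvik at 5.2 min.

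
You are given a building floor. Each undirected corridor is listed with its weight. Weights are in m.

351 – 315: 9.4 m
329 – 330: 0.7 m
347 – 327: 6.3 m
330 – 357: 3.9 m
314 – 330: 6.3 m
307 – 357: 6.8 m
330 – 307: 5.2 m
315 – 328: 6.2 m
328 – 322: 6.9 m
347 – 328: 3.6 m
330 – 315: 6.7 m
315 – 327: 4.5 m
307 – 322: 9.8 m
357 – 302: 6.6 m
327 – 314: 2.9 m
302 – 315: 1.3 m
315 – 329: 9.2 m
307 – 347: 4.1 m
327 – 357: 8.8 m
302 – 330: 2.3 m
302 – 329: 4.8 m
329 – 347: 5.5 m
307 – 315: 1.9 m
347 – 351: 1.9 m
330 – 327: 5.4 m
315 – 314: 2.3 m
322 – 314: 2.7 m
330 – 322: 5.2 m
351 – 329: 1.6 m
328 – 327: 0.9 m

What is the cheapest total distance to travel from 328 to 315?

Running Dijkstra from 328:
328: 0
327: 0.9  (via 328)
347: 3.6  (via 328)
314: 3.8  (via 327)
315: 5.4  (via 327)
Shortest route: 328 → 327 → 315 = 5.4 m.

5.4 m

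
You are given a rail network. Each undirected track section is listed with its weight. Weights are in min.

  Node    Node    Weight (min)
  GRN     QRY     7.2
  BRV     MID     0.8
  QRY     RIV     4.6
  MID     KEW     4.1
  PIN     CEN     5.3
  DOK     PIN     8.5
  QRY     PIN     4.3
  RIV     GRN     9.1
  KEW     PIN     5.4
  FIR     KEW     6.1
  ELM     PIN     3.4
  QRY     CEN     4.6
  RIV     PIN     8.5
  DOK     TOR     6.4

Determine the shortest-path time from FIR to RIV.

20 min

Enumerating some paths:
FIR–KEW–PIN–RIV: 6.1+5.4+8.5 = 20
FIR–KEW–PIN–QRY–RIV: 6.1+5.4+4.3+4.6 = 20.4
The minimum is 20 min via FIR–KEW–PIN–RIV.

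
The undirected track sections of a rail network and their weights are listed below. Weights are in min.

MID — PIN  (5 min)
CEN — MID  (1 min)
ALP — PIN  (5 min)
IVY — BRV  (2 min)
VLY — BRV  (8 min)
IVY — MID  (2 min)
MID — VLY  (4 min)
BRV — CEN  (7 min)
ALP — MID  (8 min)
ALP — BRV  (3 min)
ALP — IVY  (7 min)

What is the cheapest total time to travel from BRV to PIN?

8 min

Candidate routes:
BRV–ALP–PIN: 3+5 = 8
BRV–IVY–MID–PIN: 2+2+5 = 9
The minimum is 8 min via BRV–ALP–PIN.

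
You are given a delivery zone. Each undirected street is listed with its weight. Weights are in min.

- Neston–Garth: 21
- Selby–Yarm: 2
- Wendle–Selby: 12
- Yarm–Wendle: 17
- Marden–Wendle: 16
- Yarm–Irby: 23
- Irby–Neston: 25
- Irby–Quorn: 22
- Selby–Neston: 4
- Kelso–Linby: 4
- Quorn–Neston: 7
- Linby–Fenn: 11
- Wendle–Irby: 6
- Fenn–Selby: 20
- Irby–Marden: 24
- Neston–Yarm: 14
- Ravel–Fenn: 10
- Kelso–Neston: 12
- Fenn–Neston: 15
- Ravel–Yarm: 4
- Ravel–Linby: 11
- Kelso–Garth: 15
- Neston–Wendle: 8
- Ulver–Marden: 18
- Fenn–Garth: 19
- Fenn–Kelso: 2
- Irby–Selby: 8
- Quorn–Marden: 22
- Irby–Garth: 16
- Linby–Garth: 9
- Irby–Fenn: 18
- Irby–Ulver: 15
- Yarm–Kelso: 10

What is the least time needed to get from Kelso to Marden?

36 min

Shortest distances from Kelso:
Kelso: 0
Fenn: 2  (via Kelso)
Linby: 4  (via Kelso)
Yarm: 10  (via Kelso)
Selby: 12  (via Yarm)
Ravel: 12  (via Fenn)
Neston: 12  (via Kelso)
Garth: 13  (via Linby)
Quorn: 19  (via Neston)
Irby: 20  (via Fenn)
Wendle: 20  (via Neston)
Ulver: 35  (via Irby)
Marden: 36  (via Wendle)
Shortest route: Kelso → Neston → Wendle → Marden = 36 min.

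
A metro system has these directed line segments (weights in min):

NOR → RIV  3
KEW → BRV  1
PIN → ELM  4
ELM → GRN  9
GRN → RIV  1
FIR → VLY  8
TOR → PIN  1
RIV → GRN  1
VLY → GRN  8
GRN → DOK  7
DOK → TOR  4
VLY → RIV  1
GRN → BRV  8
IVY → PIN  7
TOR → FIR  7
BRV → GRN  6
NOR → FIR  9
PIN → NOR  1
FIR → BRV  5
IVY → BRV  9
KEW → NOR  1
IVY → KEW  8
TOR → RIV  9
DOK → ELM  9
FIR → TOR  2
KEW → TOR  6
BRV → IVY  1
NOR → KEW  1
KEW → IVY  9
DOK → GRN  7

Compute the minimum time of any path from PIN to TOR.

8 min

Settle nodes by increasing distance from PIN:
PIN: 0
NOR: 1  (via PIN)
KEW: 2  (via NOR)
BRV: 3  (via KEW)
IVY: 4  (via BRV)
RIV: 4  (via NOR)
ELM: 4  (via PIN)
GRN: 5  (via RIV)
TOR: 8  (via KEW)
Shortest route: PIN–NOR–KEW–TOR = 8 min.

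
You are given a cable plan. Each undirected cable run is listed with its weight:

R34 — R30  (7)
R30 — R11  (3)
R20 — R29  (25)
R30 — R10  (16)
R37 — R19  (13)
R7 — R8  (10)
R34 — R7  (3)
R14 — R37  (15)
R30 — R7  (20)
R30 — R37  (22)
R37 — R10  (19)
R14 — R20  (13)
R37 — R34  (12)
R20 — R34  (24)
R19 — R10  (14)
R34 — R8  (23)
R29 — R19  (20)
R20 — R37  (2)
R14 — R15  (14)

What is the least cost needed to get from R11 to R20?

Enumerating some paths:
R11–R30–R7–R34–R37–R20: 3+20+3+12+2 = 40
R11–R30–R37–R20: 3+22+2 = 27
R11–R30–R34–R20: 3+7+24 = 34
R11–R30–R34–R37–R20: 3+7+12+2 = 24
Cheapest is R11–R30–R34–R37–R20 at 24.

24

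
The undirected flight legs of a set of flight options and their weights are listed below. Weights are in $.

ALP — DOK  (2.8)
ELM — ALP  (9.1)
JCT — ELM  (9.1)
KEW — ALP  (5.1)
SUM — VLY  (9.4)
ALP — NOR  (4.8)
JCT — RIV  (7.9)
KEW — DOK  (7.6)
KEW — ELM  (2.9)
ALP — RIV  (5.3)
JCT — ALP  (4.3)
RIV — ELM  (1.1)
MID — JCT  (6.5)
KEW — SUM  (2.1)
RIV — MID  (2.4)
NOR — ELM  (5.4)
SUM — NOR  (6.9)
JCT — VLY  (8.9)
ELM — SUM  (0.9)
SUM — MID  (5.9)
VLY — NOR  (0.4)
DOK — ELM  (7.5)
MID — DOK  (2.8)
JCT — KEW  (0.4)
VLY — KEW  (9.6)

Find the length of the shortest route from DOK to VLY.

Enumerating some paths:
DOK–ALP–NOR–VLY: 2.8+4.8+0.4 = 8
DOK–ELM–NOR–VLY: 7.5+5.4+0.4 = 13.3
DOK–MID–RIV–ELM–NOR–VLY: 2.8+2.4+1.1+5.4+0.4 = 12.1
DOK–MID–RIV–ELM–SUM–NOR–VLY: 2.8+2.4+1.1+0.9+6.9+0.4 = 14.5
Cheapest is DOK–ALP–NOR–VLY at $8.

$8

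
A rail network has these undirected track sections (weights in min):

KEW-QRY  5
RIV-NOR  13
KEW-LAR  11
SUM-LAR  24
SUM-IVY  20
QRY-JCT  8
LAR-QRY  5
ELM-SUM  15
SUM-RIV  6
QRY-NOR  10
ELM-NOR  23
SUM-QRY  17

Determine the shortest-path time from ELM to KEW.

37 min

Shortest distances from ELM:
ELM: 0
SUM: 15  (via ELM)
RIV: 21  (via SUM)
NOR: 23  (via ELM)
QRY: 32  (via SUM)
IVY: 35  (via SUM)
KEW: 37  (via QRY)
Shortest route: ELM → SUM → QRY → KEW = 37 min.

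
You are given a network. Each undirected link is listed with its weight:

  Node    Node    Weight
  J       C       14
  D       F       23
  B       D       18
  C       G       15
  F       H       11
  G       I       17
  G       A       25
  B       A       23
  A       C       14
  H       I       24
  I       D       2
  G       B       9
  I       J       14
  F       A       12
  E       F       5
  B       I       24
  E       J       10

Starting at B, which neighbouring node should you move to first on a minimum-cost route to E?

A

Compare a few routes:
B → D → F → E: 18+23+5 = 46
B → D → I → J → E: 18+2+14+10 = 44
B → A → F → E: 23+12+5 = 40
Cheapest is B → A → F → E at 40.
So from B the first move is to A.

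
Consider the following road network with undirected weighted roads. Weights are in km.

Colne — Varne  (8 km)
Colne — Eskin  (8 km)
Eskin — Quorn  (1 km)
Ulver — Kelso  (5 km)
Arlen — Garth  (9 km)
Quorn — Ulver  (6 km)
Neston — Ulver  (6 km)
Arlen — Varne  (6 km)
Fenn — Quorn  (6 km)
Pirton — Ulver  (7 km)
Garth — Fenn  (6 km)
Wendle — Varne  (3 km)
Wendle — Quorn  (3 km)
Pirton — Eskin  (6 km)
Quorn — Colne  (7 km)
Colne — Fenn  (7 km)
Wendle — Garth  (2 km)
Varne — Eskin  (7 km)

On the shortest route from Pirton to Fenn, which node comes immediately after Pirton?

Candidate routes:
Pirton - Ulver - Quorn - Fenn: 7+6+6 = 19
Pirton - Eskin - Quorn - Fenn: 6+1+6 = 13
Pirton - Eskin - Quorn - Wendle - Garth - Fenn: 6+1+3+2+6 = 18
Cheapest is Pirton - Eskin - Quorn - Fenn at 13 km.
So from Pirton the first move is to Eskin.

Eskin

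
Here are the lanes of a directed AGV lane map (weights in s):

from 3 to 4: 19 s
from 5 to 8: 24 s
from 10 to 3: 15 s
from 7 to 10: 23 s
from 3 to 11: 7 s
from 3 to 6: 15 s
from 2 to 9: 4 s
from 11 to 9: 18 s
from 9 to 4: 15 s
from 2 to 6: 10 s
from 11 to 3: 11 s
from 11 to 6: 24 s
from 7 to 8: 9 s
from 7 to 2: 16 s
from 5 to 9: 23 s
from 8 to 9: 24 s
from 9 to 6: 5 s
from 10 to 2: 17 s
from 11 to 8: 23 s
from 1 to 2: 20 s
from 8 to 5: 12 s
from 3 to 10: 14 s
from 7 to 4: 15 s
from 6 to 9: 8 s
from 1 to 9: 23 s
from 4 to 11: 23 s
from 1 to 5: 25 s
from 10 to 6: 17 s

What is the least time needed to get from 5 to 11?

61 s

Enumerating some paths:
5 → 8 → 9 → 4 → 11: 24+24+15+23 = 86
5 → 9 → 4 → 11: 23+15+23 = 61
The minimum is 61 s via 5 → 9 → 4 → 11.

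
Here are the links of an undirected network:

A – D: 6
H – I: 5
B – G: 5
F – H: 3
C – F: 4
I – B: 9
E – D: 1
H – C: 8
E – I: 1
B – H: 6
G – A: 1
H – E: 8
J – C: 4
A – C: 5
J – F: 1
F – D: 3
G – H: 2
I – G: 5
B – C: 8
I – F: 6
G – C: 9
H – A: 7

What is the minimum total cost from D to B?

Shortest distances from D:
D: 0
E: 1  (via D)
I: 2  (via E)
F: 3  (via D)
J: 4  (via F)
A: 6  (via D)
H: 6  (via F)
C: 7  (via F)
G: 7  (via I)
B: 11  (via I)
Shortest route: D–E–I–B = 11.

11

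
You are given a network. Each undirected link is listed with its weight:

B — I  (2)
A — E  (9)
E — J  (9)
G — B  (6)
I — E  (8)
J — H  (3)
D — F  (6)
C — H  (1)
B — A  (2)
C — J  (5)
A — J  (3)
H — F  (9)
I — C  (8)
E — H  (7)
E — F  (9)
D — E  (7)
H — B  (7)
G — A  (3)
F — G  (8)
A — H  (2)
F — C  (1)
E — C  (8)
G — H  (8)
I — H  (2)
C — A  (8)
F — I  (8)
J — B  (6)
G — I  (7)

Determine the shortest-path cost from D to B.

Candidate routes:
D → F → C → H → B: 6+1+1+7 = 15
D → F → C → H → A → B: 6+1+1+2+2 = 12
The minimum is 12 via D → F → C → H → A → B.

12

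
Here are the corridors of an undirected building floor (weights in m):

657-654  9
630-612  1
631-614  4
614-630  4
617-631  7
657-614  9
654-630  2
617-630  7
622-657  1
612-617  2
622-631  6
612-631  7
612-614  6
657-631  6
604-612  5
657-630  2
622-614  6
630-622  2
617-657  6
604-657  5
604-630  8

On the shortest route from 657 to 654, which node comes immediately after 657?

Candidate routes:
657–622–630–654: 1+2+2 = 5
657–630–654: 2+2 = 4
657–654: 9 = 9
The minimum is 4 m via 657–630–654.
So from 657 the first move is to 630.

630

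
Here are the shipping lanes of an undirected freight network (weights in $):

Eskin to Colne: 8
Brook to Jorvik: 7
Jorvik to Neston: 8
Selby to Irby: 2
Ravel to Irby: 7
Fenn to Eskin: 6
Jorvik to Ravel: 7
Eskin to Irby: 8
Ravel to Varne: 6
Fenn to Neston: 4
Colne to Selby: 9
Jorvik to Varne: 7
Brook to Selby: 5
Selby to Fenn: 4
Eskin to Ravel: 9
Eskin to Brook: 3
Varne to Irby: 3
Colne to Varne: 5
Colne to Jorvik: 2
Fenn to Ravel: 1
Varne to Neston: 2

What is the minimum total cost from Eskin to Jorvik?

Shortest distances from Eskin:
Eskin: 0
Brook: 3  (via Eskin)
Fenn: 6  (via Eskin)
Ravel: 7  (via Fenn)
Colne: 8  (via Eskin)
Selby: 8  (via Brook)
Irby: 8  (via Eskin)
Jorvik: 10  (via Brook)
Shortest route: Eskin → Brook → Jorvik = $10.

$10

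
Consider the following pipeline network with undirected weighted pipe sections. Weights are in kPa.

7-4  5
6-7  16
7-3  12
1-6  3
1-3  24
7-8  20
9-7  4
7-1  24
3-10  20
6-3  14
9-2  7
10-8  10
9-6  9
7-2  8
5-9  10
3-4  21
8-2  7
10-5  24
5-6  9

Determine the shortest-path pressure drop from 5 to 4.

Shortest distances from 5:
5: 0
6: 9  (via 5)
9: 10  (via 5)
1: 12  (via 6)
7: 14  (via 9)
2: 17  (via 9)
4: 19  (via 7)
Shortest route: 5–9–7–4 = 19 kPa.

19 kPa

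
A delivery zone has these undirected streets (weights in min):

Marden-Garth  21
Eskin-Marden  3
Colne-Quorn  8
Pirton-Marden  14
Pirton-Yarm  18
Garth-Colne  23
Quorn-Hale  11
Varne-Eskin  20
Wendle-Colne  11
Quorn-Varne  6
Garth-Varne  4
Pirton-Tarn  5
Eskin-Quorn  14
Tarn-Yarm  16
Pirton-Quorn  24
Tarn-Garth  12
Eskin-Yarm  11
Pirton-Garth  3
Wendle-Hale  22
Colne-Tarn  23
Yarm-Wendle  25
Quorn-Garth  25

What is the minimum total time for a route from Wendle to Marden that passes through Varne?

Best Wendle to Varne: Wendle → Colne → Quorn → Varne costing 25
Shortest Varne→Marden: Varne → Garth → Pirton → Marden = 21
Total via Varne: 25 + 21 = 46 min.

46 min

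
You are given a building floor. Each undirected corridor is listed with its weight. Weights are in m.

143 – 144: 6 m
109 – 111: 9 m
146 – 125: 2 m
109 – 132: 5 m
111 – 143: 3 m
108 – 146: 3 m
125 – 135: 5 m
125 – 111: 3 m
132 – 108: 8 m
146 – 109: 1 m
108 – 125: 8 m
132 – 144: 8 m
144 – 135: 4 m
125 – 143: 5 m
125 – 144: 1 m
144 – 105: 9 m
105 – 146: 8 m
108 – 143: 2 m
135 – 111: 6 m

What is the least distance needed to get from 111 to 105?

Enumerating some paths:
111 → 125 → 144 → 105: 3+1+9 = 13
111 → 143 → 108 → 146 → 105: 3+2+3+8 = 16
Cheapest is 111 → 125 → 144 → 105 at 13 m.

13 m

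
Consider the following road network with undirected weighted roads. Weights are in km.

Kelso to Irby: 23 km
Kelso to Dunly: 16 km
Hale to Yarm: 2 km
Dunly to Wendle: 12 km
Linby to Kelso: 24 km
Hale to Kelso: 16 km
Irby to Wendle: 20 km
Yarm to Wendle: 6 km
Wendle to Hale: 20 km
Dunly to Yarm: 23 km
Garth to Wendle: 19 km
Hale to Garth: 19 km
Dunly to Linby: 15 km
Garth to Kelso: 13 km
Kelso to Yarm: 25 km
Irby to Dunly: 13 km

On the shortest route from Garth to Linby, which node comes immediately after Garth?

Kelso

Compare a few routes:
Garth–Hale–Yarm–Wendle–Dunly–Linby: 19+2+6+12+15 = 54
Garth–Kelso–Dunly–Linby: 13+16+15 = 44
Garth–Kelso–Linby: 13+24 = 37
Garth–Wendle–Dunly–Linby: 19+12+15 = 46
Cheapest is Garth–Kelso–Linby at 37 km.
So from Garth the first move is to Kelso.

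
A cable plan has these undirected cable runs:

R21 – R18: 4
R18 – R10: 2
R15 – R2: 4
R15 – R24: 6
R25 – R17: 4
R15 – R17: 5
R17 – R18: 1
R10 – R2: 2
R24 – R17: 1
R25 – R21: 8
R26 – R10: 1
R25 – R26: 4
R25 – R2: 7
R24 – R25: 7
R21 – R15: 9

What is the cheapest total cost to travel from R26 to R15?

7

Shortest distances from R26:
R26: 0
R10: 1  (via R26)
R18: 3  (via R10)
R2: 3  (via R10)
R25: 4  (via R26)
R17: 4  (via R18)
R24: 5  (via R17)
R21: 7  (via R18)
R15: 7  (via R2)
Shortest route: R26–R10–R2–R15 = 7.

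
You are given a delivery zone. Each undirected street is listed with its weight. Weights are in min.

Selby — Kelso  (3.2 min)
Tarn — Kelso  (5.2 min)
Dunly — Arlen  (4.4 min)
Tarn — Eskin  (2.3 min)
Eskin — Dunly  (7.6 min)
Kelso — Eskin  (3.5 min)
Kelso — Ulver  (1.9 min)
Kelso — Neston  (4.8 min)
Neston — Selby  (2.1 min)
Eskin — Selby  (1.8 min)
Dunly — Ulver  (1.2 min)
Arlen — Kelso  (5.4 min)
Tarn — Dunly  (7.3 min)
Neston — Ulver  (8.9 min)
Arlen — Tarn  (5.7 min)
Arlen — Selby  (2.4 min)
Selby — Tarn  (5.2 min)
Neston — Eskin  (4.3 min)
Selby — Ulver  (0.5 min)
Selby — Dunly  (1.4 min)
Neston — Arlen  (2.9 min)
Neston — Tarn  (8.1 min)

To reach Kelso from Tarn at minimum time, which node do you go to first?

Kelso

Candidate routes:
Tarn - Eskin - Kelso: 2.3+3.5 = 5.8
Tarn - Kelso: 5.2 = 5.2
The minimum is 5.2 min via Tarn - Kelso.
So from Tarn the first move is to Kelso.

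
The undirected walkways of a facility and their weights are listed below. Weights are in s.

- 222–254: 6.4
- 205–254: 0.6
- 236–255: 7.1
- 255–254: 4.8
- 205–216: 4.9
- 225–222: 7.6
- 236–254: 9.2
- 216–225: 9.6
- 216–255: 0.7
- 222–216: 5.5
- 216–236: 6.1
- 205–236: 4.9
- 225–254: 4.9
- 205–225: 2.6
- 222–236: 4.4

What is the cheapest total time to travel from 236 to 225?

7.5 s

Running Dijkstra from 236:
236: 0
222: 4.4  (via 236)
205: 4.9  (via 236)
254: 5.5  (via 205)
216: 6.1  (via 236)
255: 6.8  (via 216)
225: 7.5  (via 205)
Shortest route: 236 → 205 → 225 = 7.5 s.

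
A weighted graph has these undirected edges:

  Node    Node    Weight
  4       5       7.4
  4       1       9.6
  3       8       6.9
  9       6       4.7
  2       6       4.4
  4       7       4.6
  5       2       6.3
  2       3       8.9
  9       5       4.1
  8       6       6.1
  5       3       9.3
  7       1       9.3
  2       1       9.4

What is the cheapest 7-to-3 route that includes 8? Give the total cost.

Best 7 to 8: 7–4–5–9–6–8 costing 26.9
Best 8 to 3: 8–3 costing 6.9
Total via 8: 26.9 + 6.9 = 33.8.

33.8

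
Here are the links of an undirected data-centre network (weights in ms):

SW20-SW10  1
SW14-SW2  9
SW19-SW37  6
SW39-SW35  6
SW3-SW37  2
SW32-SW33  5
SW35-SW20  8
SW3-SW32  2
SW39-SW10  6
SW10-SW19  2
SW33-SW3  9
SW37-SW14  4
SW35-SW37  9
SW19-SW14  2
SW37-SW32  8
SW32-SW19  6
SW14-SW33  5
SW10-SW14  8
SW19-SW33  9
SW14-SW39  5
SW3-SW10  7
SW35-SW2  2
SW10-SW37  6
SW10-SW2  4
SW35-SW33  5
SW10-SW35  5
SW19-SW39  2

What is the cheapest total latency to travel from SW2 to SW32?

12 ms

Settle nodes by increasing distance from SW2:
SW2: 0
SW35: 2  (via SW2)
SW10: 4  (via SW2)
SW20: 5  (via SW10)
SW19: 6  (via SW10)
SW33: 7  (via SW35)
SW39: 8  (via SW35)
SW14: 8  (via SW19)
SW37: 10  (via SW10)
SW3: 11  (via SW10)
SW32: 12  (via SW19)
Shortest route: SW2 → SW10 → SW19 → SW32 = 12 ms.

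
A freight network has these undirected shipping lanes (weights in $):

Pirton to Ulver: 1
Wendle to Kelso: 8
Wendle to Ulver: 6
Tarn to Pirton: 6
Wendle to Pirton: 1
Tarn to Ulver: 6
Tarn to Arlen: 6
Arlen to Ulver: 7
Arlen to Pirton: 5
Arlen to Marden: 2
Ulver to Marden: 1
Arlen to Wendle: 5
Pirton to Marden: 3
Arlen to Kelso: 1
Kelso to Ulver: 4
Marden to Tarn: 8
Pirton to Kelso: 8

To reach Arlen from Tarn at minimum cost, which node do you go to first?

Compare a few routes:
Tarn - Arlen: 6 = 6
Tarn - Ulver - Marden - Arlen: 6+1+2 = 9
Cheapest is Tarn - Arlen at $6.
So from Tarn the first move is to Arlen.

Arlen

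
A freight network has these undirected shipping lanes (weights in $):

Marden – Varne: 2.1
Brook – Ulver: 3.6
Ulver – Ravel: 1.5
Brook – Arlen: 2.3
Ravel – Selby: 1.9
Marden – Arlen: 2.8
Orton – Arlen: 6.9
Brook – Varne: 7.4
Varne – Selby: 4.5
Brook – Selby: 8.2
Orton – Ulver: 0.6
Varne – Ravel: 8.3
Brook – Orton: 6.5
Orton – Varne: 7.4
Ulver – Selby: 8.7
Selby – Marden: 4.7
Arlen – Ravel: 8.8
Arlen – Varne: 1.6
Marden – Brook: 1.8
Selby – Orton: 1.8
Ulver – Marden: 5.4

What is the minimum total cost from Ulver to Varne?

$6.9

Running Dijkstra from Ulver:
Ulver: 0
Orton: 0.6  (via Ulver)
Ravel: 1.5  (via Ulver)
Selby: 2.4  (via Orton)
Brook: 3.6  (via Ulver)
Marden: 5.4  (via Ulver)
Arlen: 5.9  (via Brook)
Varne: 6.9  (via Selby)
Shortest route: Ulver–Orton–Selby–Varne = $6.9.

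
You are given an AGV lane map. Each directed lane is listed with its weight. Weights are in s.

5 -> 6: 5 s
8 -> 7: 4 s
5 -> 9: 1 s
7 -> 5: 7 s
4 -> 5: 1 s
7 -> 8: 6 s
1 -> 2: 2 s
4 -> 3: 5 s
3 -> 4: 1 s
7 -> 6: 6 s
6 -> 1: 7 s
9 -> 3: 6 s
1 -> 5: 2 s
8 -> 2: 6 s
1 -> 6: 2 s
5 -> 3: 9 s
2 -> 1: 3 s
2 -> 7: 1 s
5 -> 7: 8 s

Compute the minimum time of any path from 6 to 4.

Enumerating some paths:
6–1–5–9–3–4: 7+2+1+6+1 = 17
6–1–5–3–4: 7+2+9+1 = 19
Cheapest is 6–1–5–9–3–4 at 17 s.

17 s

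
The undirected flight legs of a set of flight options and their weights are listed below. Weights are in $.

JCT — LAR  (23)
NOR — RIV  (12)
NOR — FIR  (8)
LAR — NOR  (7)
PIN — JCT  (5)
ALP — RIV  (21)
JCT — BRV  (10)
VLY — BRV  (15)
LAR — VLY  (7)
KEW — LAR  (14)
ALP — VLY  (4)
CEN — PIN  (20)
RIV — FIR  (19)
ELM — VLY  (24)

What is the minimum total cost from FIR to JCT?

$38

Enumerating some paths:
FIR → NOR → LAR → VLY → BRV → JCT: 8+7+7+15+10 = 47
FIR → NOR → LAR → JCT: 8+7+23 = 38
Cheapest is FIR → NOR → LAR → JCT at $38.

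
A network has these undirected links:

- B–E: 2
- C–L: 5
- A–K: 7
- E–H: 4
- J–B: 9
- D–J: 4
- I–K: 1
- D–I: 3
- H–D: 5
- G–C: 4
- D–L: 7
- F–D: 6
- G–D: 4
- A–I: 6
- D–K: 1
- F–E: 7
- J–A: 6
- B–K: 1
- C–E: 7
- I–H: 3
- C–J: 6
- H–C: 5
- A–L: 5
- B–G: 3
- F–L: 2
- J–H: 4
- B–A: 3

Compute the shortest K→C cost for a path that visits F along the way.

14

Best K to F: K–D–F costing 7
Best F to C: F–L–C costing 7
Total via F: 7 + 7 = 14.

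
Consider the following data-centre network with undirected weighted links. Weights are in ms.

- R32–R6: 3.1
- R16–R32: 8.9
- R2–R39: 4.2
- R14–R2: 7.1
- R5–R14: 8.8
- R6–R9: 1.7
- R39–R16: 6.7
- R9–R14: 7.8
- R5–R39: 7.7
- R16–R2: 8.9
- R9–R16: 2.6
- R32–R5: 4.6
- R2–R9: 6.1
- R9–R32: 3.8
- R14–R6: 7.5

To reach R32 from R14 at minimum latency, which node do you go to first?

Compare a few routes:
R14–R9–R32: 7.8+3.8 = 11.6
R14–R6–R32: 7.5+3.1 = 10.6
The minimum is 10.6 ms via R14–R6–R32.
So from R14 the first move is to R6.

R6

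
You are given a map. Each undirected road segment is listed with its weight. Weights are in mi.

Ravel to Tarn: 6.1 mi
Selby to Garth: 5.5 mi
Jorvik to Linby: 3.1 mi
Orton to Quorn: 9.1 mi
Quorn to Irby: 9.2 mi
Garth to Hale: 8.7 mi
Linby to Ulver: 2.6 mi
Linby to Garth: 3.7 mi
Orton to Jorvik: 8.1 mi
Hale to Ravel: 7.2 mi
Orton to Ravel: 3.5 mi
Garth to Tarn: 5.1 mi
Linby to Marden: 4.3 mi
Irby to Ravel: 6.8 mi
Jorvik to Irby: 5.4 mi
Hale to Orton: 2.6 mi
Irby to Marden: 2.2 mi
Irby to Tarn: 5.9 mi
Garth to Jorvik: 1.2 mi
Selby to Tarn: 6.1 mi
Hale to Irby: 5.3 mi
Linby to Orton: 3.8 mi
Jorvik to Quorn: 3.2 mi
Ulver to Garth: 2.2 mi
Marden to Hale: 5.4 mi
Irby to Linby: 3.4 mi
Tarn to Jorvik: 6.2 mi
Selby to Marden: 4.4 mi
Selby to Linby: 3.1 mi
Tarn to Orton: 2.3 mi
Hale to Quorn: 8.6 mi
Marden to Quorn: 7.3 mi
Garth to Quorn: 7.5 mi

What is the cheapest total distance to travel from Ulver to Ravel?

Shortest distances from Ulver:
Ulver: 0
Garth: 2.2  (via Ulver)
Linby: 2.6  (via Ulver)
Jorvik: 3.4  (via Garth)
Selby: 5.7  (via Linby)
Irby: 6  (via Linby)
Orton: 6.4  (via Linby)
Quorn: 6.6  (via Jorvik)
Marden: 6.9  (via Linby)
Tarn: 7.3  (via Garth)
Hale: 9  (via Orton)
Ravel: 9.9  (via Orton)
Shortest route: Ulver → Linby → Orton → Ravel = 9.9 mi.

9.9 mi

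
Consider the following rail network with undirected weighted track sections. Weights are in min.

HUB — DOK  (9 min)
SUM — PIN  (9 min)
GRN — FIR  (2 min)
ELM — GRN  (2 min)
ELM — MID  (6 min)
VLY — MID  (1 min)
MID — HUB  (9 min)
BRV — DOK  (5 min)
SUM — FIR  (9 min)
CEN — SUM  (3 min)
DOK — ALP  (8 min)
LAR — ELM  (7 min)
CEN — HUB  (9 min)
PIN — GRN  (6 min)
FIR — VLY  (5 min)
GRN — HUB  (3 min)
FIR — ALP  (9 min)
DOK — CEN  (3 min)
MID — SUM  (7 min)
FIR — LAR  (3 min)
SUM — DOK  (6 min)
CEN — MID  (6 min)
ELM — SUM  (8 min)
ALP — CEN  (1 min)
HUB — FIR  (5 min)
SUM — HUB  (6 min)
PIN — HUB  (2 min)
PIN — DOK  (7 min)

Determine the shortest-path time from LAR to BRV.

Shortest distances from LAR:
LAR: 0
FIR: 3  (via LAR)
GRN: 5  (via FIR)
ELM: 7  (via LAR)
HUB: 8  (via FIR)
VLY: 8  (via FIR)
MID: 9  (via VLY)
PIN: 10  (via HUB)
ALP: 12  (via FIR)
SUM: 12  (via FIR)
CEN: 13  (via ALP)
DOK: 16  (via CEN)
BRV: 21  (via DOK)
Shortest route: LAR–FIR–ALP–CEN–DOK–BRV = 21 min.

21 min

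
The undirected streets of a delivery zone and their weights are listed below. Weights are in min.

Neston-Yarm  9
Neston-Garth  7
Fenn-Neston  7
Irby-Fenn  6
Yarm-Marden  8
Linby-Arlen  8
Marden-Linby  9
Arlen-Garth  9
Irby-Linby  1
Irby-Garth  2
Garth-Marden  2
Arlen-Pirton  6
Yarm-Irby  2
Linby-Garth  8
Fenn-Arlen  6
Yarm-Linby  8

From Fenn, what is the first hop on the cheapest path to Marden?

Irby

Compare a few routes:
Fenn–Neston–Garth–Marden: 7+7+2 = 16
Fenn–Irby–Linby–Marden: 6+1+9 = 16
Fenn–Irby–Yarm–Marden: 6+2+8 = 16
Fenn–Irby–Garth–Marden: 6+2+2 = 10
The minimum is 10 min via Fenn–Irby–Garth–Marden.
So from Fenn the first move is to Irby.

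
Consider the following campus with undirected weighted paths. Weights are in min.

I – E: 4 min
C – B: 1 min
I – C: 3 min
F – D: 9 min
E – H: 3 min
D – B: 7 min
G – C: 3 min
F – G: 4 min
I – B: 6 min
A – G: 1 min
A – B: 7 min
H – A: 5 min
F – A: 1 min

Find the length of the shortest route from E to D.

Shortest distances from E:
E: 0
H: 3  (via E)
I: 4  (via E)
C: 7  (via I)
A: 8  (via H)
B: 8  (via C)
F: 9  (via A)
G: 9  (via A)
D: 15  (via B)
Shortest route: E → I → C → B → D = 15 min.

15 min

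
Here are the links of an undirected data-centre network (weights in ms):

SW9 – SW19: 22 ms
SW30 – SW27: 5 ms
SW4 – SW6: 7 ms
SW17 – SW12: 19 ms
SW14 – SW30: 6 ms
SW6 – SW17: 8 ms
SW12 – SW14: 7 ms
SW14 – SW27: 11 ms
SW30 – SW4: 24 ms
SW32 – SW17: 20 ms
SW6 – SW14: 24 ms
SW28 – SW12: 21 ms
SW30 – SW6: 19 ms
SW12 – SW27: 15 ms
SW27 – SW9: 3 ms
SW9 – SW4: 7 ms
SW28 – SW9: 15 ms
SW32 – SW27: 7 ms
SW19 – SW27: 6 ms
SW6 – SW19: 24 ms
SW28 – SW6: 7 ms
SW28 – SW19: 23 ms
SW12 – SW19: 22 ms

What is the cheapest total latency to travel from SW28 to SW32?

Enumerating some paths:
SW28–SW9–SW27–SW32: 15+3+7 = 25
SW28–SW6–SW17–SW32: 7+8+20 = 35
SW28–SW6–SW4–SW9–SW27–SW32: 7+7+7+3+7 = 31
SW28–SW19–SW27–SW32: 23+6+7 = 36
Cheapest is SW28–SW9–SW27–SW32 at 25 ms.

25 ms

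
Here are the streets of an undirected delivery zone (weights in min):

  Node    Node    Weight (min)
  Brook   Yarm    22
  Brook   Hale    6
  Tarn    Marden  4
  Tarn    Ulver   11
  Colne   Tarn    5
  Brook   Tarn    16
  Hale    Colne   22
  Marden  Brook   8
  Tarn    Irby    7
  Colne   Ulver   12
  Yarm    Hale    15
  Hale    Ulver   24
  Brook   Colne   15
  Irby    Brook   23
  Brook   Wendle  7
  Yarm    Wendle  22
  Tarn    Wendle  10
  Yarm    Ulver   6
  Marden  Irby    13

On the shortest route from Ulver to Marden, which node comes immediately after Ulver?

Tarn

Candidate routes:
Ulver → Tarn → Marden: 11+4 = 15
Ulver → Tarn → Irby → Marden: 11+7+13 = 31
Ulver → Colne → Tarn → Marden: 12+5+4 = 21
Cheapest is Ulver → Tarn → Marden at 15 min.
So from Ulver the first move is to Tarn.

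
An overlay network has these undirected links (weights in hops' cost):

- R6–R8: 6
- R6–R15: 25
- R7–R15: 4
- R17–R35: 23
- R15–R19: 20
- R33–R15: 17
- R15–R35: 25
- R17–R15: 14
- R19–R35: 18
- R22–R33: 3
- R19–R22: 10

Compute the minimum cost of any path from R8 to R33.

48 hops' cost

Settle nodes by increasing distance from R8:
R8: 0
R6: 6  (via R8)
R15: 31  (via R6)
R7: 35  (via R15)
R17: 45  (via R15)
R33: 48  (via R15)
Shortest route: R8–R6–R15–R33 = 48 hops' cost.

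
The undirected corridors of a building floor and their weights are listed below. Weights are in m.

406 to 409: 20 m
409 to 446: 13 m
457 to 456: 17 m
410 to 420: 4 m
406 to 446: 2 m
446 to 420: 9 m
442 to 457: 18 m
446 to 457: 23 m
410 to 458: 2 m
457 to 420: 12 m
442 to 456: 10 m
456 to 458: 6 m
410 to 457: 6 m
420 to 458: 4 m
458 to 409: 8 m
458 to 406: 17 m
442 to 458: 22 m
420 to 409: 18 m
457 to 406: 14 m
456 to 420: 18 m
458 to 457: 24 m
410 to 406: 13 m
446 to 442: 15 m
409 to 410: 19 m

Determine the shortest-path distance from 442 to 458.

16 m

Compare a few routes:
442 → 456 → 458: 10+6 = 16
442 → 457 → 410 → 458: 18+6+2 = 26
442 → 458: 22 = 22
442 → 446 → 420 → 458: 15+9+4 = 28
The minimum is 16 m via 442 → 456 → 458.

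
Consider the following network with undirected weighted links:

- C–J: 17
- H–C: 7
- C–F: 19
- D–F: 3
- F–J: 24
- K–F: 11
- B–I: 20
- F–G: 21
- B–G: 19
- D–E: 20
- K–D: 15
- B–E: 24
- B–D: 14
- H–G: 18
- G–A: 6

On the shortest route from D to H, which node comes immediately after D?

F

Enumerating some paths:
D → F → G → H: 3+21+18 = 42
D → F → C → H: 3+19+7 = 29
The minimum is 29 via D → F → C → H.
So from D the first move is to F.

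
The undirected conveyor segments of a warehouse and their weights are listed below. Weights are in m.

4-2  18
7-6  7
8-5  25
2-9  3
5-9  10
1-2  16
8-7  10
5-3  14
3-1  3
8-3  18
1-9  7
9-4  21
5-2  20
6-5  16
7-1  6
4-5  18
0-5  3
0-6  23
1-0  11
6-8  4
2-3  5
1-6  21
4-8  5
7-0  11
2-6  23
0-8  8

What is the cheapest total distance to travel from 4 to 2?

18 m

Compare a few routes:
4 - 8 - 7 - 1 - 3 - 2: 5+10+6+3+5 = 29
4 - 8 - 3 - 2: 5+18+5 = 28
4 - 2: 18 = 18
4 - 9 - 2: 21+3 = 24
The minimum is 18 m via 4 - 2.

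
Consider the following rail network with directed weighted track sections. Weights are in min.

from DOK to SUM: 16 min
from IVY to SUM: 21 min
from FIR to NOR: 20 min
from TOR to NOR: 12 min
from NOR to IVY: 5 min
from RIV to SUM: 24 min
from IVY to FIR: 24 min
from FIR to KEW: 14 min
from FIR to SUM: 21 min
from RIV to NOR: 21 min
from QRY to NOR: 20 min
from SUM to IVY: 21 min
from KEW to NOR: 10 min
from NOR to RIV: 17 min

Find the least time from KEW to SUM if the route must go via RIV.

51 min

Shortest KEW→RIV: KEW → NOR → RIV = 27
Shortest RIV→SUM: RIV → SUM = 24
Total via RIV: 27 + 24 = 51 min.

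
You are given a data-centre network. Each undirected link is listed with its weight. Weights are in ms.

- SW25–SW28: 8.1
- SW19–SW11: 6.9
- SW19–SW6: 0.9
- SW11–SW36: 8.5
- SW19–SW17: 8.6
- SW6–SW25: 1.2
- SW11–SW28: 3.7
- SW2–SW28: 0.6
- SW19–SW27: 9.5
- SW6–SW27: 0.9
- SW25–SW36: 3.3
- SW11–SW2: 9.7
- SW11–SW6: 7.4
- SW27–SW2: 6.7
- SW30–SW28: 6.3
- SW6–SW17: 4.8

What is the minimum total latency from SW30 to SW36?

17.7 ms

Settle nodes by increasing distance from SW30:
SW30: 0
SW28: 6.3  (via SW30)
SW2: 6.9  (via SW28)
SW11: 10  (via SW28)
SW27: 13.6  (via SW2)
SW25: 14.4  (via SW28)
SW6: 14.5  (via SW27)
SW19: 15.4  (via SW6)
SW36: 17.7  (via SW25)
Shortest route: SW30–SW28–SW25–SW36 = 17.7 ms.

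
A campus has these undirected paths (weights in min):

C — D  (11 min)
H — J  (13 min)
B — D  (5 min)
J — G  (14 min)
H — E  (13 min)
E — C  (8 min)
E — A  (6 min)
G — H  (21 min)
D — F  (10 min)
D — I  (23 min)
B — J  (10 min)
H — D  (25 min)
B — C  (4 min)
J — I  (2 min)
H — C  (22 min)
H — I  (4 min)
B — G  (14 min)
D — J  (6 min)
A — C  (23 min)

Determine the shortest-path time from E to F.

Compare a few routes:
E - C - B - D - F: 8+4+5+10 = 27
E - C - D - F: 8+11+10 = 29
Cheapest is E - C - B - D - F at 27 min.

27 min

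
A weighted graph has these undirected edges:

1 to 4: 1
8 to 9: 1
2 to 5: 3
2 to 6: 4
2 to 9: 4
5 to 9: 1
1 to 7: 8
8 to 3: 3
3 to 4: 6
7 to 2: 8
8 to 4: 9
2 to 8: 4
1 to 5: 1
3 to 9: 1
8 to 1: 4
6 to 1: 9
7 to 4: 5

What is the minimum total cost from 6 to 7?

12

Compare a few routes:
6 → 2 → 7: 4+8 = 12
6 → 2 → 5 → 1 → 4 → 7: 4+3+1+1+5 = 14
6 → 1 → 4 → 7: 9+1+5 = 15
The minimum is 12 via 6 → 2 → 7.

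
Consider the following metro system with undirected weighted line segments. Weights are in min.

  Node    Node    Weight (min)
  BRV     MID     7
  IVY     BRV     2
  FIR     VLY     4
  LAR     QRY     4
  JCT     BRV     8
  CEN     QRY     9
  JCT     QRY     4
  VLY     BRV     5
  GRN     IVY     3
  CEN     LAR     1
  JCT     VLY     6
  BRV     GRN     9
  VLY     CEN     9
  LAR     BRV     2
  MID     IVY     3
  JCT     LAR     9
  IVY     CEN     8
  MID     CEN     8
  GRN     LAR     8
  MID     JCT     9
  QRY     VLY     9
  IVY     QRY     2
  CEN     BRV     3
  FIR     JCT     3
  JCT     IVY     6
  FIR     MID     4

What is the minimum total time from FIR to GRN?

Candidate routes:
FIR - JCT - IVY - GRN: 3+6+3 = 12
FIR - MID - IVY - GRN: 4+3+3 = 10
The minimum is 10 min via FIR - MID - IVY - GRN.

10 min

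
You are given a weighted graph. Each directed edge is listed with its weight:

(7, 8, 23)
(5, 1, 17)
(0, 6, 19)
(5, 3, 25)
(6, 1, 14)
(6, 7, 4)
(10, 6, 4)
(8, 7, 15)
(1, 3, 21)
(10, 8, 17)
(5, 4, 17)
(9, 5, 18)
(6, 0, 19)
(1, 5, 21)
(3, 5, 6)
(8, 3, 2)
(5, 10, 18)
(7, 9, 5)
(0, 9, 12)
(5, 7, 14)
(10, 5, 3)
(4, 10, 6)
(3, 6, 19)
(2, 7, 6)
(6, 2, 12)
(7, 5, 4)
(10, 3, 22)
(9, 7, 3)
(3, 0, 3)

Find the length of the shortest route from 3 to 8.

Enumerating some paths:
3 → 6 → 7 → 8: 19+4+23 = 46
3 → 5 → 7 → 8: 6+14+23 = 43
3 → 0 → 9 → 7 → 8: 3+12+3+23 = 41
3 → 5 → 4 → 10 → 8: 6+17+6+17 = 46
The minimum is 41 via 3 → 0 → 9 → 7 → 8.

41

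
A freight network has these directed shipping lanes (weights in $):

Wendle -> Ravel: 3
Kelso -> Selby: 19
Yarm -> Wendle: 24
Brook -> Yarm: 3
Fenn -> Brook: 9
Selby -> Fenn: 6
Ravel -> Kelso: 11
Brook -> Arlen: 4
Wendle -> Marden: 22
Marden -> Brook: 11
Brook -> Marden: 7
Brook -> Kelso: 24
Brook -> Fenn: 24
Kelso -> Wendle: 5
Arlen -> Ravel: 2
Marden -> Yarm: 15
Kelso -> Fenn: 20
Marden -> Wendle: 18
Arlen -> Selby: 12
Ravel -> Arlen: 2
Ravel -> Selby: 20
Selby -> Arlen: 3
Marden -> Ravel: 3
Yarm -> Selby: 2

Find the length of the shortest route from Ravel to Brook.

Enumerating some paths:
Ravel → Arlen → Selby → Fenn → Brook: 2+12+6+9 = 29
Ravel → Selby → Fenn → Brook: 20+6+9 = 35
Cheapest is Ravel → Arlen → Selby → Fenn → Brook at $29.

$29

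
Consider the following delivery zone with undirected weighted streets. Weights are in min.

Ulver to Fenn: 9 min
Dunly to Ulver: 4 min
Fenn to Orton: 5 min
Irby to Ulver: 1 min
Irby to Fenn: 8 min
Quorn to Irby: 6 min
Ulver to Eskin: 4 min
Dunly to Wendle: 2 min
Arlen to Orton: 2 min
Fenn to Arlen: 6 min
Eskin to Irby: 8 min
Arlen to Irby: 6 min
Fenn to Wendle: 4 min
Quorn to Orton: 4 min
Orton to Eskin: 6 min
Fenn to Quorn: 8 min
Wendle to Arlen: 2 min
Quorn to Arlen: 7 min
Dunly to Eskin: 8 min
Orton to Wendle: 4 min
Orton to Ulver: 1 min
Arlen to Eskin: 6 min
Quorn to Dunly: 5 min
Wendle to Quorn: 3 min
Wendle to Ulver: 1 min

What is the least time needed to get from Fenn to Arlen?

Candidate routes:
Fenn → Arlen: 6 = 6
Fenn → Orton → Arlen: 5+2 = 7
Cheapest is Fenn → Arlen at 6 min.

6 min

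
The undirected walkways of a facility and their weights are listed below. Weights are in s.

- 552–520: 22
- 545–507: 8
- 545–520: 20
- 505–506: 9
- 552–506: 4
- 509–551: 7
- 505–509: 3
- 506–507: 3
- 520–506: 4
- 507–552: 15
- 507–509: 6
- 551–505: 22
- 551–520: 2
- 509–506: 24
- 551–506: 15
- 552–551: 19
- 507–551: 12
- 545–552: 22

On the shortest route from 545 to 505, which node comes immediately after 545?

Compare a few routes:
545 → 507 → 509 → 505: 8+6+3 = 17
545 → 507 → 506 → 520 → 551 → 509 → 505: 8+3+4+2+7+3 = 27
545 → 507 → 506 → 505: 8+3+9 = 20
The minimum is 17 s via 545 → 507 → 509 → 505.
So from 545 the first move is to 507.

507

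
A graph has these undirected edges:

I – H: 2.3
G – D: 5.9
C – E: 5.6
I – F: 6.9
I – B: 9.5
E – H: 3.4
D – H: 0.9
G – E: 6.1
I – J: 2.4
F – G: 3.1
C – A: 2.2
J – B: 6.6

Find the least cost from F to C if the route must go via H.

18.2

Shortest F→H: F–I–H = 9.2
Best H to C: H–E–C costing 9
Total via H: 9.2 + 9 = 18.2.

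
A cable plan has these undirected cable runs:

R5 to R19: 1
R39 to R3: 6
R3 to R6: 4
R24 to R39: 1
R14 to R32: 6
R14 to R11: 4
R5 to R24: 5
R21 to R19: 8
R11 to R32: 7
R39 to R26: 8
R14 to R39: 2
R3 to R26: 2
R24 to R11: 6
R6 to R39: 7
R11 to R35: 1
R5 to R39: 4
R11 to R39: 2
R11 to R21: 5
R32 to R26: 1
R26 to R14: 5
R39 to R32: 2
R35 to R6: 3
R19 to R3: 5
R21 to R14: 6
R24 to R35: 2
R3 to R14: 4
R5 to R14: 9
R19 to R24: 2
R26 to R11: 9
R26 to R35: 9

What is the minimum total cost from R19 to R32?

Running Dijkstra from R19:
R19: 0
R5: 1  (via R19)
R24: 2  (via R19)
R39: 3  (via R24)
R35: 4  (via R24)
R32: 5  (via R39)
Shortest route: R19–R24–R39–R32 = 5.

5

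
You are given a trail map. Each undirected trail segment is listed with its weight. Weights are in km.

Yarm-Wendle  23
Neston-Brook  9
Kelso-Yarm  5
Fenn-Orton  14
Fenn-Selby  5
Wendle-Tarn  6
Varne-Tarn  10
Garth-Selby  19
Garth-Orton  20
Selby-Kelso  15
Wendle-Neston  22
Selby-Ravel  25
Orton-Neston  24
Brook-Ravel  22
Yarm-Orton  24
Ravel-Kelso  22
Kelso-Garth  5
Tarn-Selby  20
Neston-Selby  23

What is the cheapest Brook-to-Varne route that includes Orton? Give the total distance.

82 km

Best Brook to Orton: Brook–Neston–Orton costing 33
Shortest Orton→Varne: Orton–Fenn–Selby–Tarn–Varne = 49
Total via Orton: 33 + 49 = 82 km.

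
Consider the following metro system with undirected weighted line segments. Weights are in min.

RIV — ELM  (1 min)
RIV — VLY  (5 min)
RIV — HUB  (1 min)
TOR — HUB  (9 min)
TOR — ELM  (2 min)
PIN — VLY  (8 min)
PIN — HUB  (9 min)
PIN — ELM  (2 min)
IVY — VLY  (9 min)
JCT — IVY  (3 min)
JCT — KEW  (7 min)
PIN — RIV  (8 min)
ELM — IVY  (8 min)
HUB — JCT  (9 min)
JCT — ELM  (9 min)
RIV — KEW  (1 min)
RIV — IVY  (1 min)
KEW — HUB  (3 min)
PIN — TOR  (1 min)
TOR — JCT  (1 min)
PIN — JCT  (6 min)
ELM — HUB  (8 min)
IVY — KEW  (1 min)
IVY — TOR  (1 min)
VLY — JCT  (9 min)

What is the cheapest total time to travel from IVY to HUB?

2 min

Candidate routes:
IVY–KEW–RIV–HUB: 1+1+1 = 3
IVY–RIV–HUB: 1+1 = 2
The minimum is 2 min via IVY–RIV–HUB.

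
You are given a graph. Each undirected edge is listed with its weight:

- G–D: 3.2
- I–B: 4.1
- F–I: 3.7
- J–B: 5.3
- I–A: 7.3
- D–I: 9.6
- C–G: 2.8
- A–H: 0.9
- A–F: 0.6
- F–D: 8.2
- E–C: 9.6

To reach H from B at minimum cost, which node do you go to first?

Candidate routes:
B–I–A–H: 4.1+7.3+0.9 = 12.3
B–I–F–A–H: 4.1+3.7+0.6+0.9 = 9.3
Cheapest is B–I–F–A–H at 9.3.
So from B the first move is to I.

I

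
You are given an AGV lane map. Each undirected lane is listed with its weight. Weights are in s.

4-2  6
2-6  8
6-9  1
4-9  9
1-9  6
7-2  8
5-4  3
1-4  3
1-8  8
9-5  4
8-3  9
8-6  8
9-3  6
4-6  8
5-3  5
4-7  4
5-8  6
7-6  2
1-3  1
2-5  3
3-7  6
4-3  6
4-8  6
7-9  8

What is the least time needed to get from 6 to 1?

7 s

Running Dijkstra from 6:
6: 0
9: 1  (via 6)
7: 2  (via 6)
5: 5  (via 9)
4: 6  (via 7)
1: 7  (via 9)
Shortest route: 6 → 9 → 1 = 7 s.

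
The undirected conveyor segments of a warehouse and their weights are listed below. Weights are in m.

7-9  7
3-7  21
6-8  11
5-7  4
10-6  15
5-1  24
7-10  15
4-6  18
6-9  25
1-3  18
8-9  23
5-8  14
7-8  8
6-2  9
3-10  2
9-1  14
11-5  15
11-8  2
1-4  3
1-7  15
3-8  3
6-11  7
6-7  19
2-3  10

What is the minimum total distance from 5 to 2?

Settle nodes by increasing distance from 5:
5: 0
7: 4  (via 5)
9: 11  (via 7)
8: 12  (via 7)
11: 14  (via 8)
3: 15  (via 8)
10: 17  (via 3)
1: 19  (via 7)
6: 21  (via 11)
4: 22  (via 1)
2: 25  (via 3)
Shortest route: 5 → 7 → 8 → 3 → 2 = 25 m.

25 m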